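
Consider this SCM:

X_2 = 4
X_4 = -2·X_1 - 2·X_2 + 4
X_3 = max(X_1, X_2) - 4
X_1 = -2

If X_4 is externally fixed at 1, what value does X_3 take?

0

Under do(X_4=1), the mechanism X_4 = -2·X_1 - 2·X_2 + 4 is discarded; X_4 is fixed at 1.
Since X_3 is not a descendant of the intervened variable, it is unaffected.
X_3 = max(X_1, X_2) - 4  [with X_1=-2, X_2=4]  = 0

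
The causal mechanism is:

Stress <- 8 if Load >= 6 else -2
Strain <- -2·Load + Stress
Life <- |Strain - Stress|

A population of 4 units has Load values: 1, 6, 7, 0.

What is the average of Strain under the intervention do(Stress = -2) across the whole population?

-9

The intervention sets Stress=-2 in all 4 units regardless of Load. Recomputing Strain per unit gives -4, -14, -16, -2; average -9.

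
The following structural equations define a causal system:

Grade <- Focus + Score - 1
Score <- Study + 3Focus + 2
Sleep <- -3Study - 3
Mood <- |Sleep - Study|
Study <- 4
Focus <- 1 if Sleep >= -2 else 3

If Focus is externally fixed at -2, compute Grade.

The intervention breaks the incoming arrows to Focus: Focus <- 1 if Sleep >= -2 else 3 no longer applies, and Focus = -2.
Score = Study + 3Focus + 2  [with Study=4, Focus=-2]  = 0
Grade = Focus + Score - 1  [with Focus=-2, Score=0]  = -3

-3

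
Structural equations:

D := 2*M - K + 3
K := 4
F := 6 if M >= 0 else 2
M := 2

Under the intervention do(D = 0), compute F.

6

The intervention breaks the incoming arrows to D: D := 2*M - K + 3 no longer applies, and D = 0.
F is not downstream of the intervention, so its value is determined by the original equations.
F = 6 if M >= 0 else 2  [with M=2]  = 6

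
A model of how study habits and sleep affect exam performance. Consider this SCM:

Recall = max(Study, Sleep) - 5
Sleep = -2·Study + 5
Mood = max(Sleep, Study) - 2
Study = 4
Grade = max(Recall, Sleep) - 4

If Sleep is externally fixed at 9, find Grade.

do(Sleep=9) replaces the equation Sleep = -2·Study + 5 with the constant Sleep = 9.
Recall = max(Study, Sleep) - 5  [with Study=4, Sleep=9]  = 4
Grade = max(Recall, Sleep) - 4  [with Recall=4, Sleep=9]  = 5

5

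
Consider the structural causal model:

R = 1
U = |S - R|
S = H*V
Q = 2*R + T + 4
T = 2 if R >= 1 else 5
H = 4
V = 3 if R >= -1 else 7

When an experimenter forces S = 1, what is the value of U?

0

The intervention breaks the incoming arrows to S: S = H*V no longer applies, and S = 1.
U = |S - R|  [with S=1, R=1]  = 0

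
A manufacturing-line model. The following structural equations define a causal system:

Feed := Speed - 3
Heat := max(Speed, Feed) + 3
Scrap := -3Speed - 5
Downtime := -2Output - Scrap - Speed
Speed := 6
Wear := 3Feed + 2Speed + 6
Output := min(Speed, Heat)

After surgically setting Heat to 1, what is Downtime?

15

The intervention breaks the incoming arrows to Heat: Heat := max(Speed, Feed) + 3 no longer applies, and Heat = 1.
Scrap = -3Speed - 5  [with Speed=6]  = -23
Output = min(Speed, Heat)  [with Speed=6, Heat=1]  = 1
Downtime = -2Output - Scrap - Speed  [with Output=1, Scrap=-23, Speed=6]  = 15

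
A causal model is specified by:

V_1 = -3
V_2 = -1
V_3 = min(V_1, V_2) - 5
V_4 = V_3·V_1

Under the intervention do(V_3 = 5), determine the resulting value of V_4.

The intervention breaks the incoming arrows to V_3: V_3 = min(V_1, V_2) - 5 no longer applies, and V_3 = 5.
V_4 = V_3·V_1  [with V_3=5, V_1=-3]  = -15

-15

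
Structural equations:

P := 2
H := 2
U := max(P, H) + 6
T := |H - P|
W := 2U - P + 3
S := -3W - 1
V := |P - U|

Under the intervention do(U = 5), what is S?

The intervention breaks the incoming arrows to U: U := max(P, H) + 6 no longer applies, and U = 5.
W = 2U - P + 3  [with U=5, P=2]  = 11
S = -3W - 1  [with W=11]  = -34

-34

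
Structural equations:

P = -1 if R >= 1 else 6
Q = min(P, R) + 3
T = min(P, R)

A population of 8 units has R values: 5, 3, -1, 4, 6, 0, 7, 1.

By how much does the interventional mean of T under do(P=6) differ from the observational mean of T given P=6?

3.5

Under do(P=6), P's equation is replaced by P=6 for every unit. Per-unit T: 5, 3, -1, 4, 6, 0, 6, 1. Mean = 3.
E[T|P=6] averages over only the 2 units with P=6 (R = -1, 0): T = -1, 0, mean -0.5.
Difference = 3 − (-0.5) = 3.5.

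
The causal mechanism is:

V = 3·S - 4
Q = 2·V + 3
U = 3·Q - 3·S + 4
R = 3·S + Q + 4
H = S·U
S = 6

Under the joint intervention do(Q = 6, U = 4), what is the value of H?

Setting Q = 6, U = 4 by intervention discards those variables' equations.
H = S·U  [with S=6, U=4]  = 24

24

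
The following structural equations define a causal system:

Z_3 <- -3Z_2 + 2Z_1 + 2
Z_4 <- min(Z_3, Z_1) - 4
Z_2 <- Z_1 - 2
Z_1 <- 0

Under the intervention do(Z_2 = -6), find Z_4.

-4

Under do(Z_2=-6), the mechanism Z_2 <- Z_1 - 2 is discarded; Z_2 is fixed at -6.
Z_3 = -3Z_2 + 2Z_1 + 2  [with Z_2=-6, Z_1=0]  = 20
Z_4 = min(Z_3, Z_1) - 4  [with Z_3=20, Z_1=0]  = -4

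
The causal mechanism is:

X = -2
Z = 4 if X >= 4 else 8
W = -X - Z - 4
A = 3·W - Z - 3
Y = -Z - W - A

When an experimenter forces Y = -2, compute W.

-10

do(Y=-2) replaces the equation Y = -Z - W - A with the constant Y = -2.
W is not downstream of the intervention, so its value is determined by the original equations.
Z = 4 if X >= 4 else 8  [with X=-2]  = 8
W = -X - Z - 4  [with X=-2, Z=8]  = -10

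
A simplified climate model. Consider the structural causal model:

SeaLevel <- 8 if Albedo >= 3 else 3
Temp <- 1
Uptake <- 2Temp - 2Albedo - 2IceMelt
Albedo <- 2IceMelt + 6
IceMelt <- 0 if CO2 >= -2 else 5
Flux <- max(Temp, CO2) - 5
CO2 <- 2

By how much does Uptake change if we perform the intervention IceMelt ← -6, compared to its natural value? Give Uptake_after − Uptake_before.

The intervention breaks the incoming arrows to IceMelt: IceMelt <- 0 if CO2 >= -2 else 5 no longer applies, and IceMelt = -6.
Albedo = 2IceMelt + 6  [with IceMelt=-6]  = -6
Uptake = 2Temp - 2Albedo - 2IceMelt  [with Temp=1, Albedo=-6, IceMelt=-6]  = 26
Without intervention: IceMelt = 0 if CO2 >= -2 else 5  [with CO2=2]  = 0; Albedo = 2IceMelt + 6  [with IceMelt=0]  = 6; Uptake = 2Temp - 2Albedo - 2IceMelt  [with Temp=1, Albedo=6, IceMelt=0]  = -10.
Change = 26 − (-10) = 36.

36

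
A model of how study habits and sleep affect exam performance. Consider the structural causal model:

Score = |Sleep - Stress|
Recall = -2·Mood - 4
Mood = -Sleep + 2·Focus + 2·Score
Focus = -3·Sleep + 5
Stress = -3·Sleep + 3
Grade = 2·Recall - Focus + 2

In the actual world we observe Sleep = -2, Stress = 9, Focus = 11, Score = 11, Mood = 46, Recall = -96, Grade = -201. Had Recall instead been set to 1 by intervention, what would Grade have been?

-7

Intervening sets Recall = 1 and removes its equation (Recall = -2·Mood - 4).
Focus = -3·Sleep + 5  [with Sleep=-2]  = 11
Grade = 2·Recall - Focus + 2  [with Recall=1, Focus=11]  = -7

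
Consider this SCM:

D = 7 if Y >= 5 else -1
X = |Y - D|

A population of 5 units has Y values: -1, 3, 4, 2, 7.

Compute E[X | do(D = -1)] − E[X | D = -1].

Every unit gets D=-1 under the intervention. X values become 0, 4, 5, 3, 8; E[X|do(D=-1)] = 4.
Conditioning on D=-1 selects the 4 unit(s) with Y ∈ {-1, 3, 4, 2}. Their X values: 0, 4, 5, 3. Mean = 3.
Difference = 4 − 3 = 1.

1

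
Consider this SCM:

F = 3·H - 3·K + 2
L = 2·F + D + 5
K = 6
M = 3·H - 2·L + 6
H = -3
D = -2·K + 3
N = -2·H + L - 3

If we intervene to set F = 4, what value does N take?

7

The intervention breaks the incoming arrows to F: F = 3·H - 3·K + 2 no longer applies, and F = 4.
D = -2·K + 3  [with K=6]  = -9
L = 2·F + D + 5  [with F=4, D=-9]  = 4
N = -2·H + L - 3  [with H=-3, L=4]  = 7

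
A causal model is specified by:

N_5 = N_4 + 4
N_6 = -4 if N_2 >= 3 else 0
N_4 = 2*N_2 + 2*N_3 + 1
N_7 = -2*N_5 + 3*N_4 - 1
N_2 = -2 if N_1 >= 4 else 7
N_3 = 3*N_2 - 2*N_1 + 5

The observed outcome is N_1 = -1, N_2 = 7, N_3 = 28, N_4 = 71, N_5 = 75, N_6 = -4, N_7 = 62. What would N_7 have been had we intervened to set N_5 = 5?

202

Under do(N_5=5), the mechanism N_5 = N_4 + 4 is discarded; N_5 is fixed at 5.
N_2 = -2 if N_1 >= 4 else 7  [with N_1=-1]  = 7
N_3 = 3*N_2 - 2*N_1 + 5  [with N_2=7, N_1=-1]  = 28
N_4 = 2*N_2 + 2*N_3 + 1  [with N_2=7, N_3=28]  = 71
N_7 = -2*N_5 + 3*N_4 - 1  [with N_5=5, N_4=71]  = 202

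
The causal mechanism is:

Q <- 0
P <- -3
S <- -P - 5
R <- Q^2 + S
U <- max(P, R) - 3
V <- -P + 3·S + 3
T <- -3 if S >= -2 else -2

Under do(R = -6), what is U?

-6

Intervening sets R = -6 and removes its equation (R <- Q^2 + S).
U = max(P, R) - 3  [with P=-3, R=-6]  = -6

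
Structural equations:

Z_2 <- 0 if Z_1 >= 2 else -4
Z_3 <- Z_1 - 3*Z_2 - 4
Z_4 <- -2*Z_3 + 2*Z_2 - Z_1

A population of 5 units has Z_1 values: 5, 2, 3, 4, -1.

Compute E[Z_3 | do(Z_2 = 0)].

The intervention sets Z_2=0 in all 5 units regardless of Z_1. Recomputing Z_3 per unit gives 1, -2, -1, 0, -5; average -1.4.

-1.4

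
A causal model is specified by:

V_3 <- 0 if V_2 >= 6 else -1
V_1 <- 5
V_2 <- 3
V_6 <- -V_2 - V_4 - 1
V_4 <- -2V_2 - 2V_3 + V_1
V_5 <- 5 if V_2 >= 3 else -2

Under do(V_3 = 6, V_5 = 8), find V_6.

Setting V_3 = 6, V_5 = 8 by intervention discards those variables' equations.
V_4 = -2V_2 - 2V_3 + V_1  [with V_2=3, V_3=6, V_1=5]  = -13
V_6 = -V_2 - V_4 - 1  [with V_2=3, V_4=-13]  = 9

9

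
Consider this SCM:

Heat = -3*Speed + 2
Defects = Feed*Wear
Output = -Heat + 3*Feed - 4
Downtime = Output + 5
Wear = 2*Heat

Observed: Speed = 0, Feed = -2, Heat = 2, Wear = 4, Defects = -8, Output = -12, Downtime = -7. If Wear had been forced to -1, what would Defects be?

2

Intervening sets Wear = -1 and removes its equation (Wear = 2*Heat).
Defects = Feed*Wear  [with Feed=-2, Wear=-1]  = 2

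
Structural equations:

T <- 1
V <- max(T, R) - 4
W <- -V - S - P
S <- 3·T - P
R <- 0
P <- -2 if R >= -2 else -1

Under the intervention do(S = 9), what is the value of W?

-4

Under do(S=9), the mechanism S <- 3·T - P is discarded; S is fixed at 9.
P = -2 if R >= -2 else -1  [with R=0]  = -2
V = max(T, R) - 4  [with T=1, R=0]  = -3
W = -V - S - P  [with V=-3, S=9, P=-2]  = -4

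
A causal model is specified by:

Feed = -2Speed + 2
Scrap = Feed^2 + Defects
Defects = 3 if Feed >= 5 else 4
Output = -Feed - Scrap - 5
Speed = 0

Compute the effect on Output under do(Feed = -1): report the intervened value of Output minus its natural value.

do(Feed=-1) replaces the equation Feed = -2Speed + 2 with the constant Feed = -1.
Defects = 3 if Feed >= 5 else 4  [with Feed=-1]  = 4
Scrap = Feed^2 + Defects  [with Feed=-1, Defects=4]  = 5
Output = -Feed - Scrap - 5  [with Feed=-1, Scrap=5]  = -9
Without intervention: Feed = -2Speed + 2  [with Speed=0]  = 2; Defects = 3 if Feed >= 5 else 4  [with Feed=2]  = 4; Scrap = Feed^2 + Defects  [with Feed=2, Defects=4]  = 8; Output = -Feed - Scrap - 5  [with Feed=2, Scrap=8]  = -15.
Change = -9 − (-15) = 6.

6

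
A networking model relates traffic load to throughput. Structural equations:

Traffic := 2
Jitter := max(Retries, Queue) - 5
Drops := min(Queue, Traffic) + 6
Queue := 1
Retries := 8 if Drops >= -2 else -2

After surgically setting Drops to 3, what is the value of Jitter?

3

do(Drops=3) replaces the equation Drops := min(Queue, Traffic) + 6 with the constant Drops = 3.
Retries = 8 if Drops >= -2 else -2  [with Drops=3]  = 8
Jitter = max(Retries, Queue) - 5  [with Retries=8, Queue=1]  = 3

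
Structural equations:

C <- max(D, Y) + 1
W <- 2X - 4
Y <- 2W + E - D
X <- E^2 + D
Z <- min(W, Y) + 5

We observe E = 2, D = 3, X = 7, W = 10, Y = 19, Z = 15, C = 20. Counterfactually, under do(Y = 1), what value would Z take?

6

The intervention breaks the incoming arrows to Y: Y <- 2W + E - D no longer applies, and Y = 1.
X = E^2 + D  [with E=2, D=3]  = 7
W = 2X - 4  [with X=7]  = 10
Z = min(W, Y) + 5  [with W=10, Y=1]  = 6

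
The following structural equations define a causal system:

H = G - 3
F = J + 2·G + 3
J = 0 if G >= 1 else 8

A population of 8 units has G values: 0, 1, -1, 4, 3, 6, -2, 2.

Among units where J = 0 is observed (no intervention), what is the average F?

E[F|J=0] averages over only the 5 units with J=0 (G = 1, 4, 3, 6, 2): F = 5, 11, 9, 15, 7, mean 9.4.

9.4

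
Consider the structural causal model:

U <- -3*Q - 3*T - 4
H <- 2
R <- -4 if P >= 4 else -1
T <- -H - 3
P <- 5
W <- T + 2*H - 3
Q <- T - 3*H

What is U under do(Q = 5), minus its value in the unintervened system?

-48

Intervening sets Q = 5 and removes its equation (Q <- T - 3*H).
T = -H - 3  [with H=2]  = -5
U = -3*Q - 3*T - 4  [with Q=5, T=-5]  = -4
Without intervention: T = -H - 3  [with H=2]  = -5; Q = T - 3*H  [with T=-5, H=2]  = -11; U = -3*Q - 3*T - 4  [with Q=-11, T=-5]  = 44.
Change = -4 − 44 = -48.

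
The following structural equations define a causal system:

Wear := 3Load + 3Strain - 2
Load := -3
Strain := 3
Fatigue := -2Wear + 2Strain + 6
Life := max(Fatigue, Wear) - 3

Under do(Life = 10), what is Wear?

do(Life=10) replaces the equation Life := max(Fatigue, Wear) - 3 with the constant Life = 10.
Wear is not downstream of the intervention, so its value is determined by the original equations.
Wear = 3Load + 3Strain - 2  [with Load=-3, Strain=3]  = -2

-2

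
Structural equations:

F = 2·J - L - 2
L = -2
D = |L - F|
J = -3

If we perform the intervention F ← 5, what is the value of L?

-2

Under do(F=5), the mechanism F = 2·J - L - 2 is discarded; F is fixed at 5.
Since L is not a descendant of the intervened variable, it is unaffected.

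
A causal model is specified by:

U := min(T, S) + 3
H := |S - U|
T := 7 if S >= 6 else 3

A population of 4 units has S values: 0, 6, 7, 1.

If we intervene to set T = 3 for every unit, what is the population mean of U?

Every unit gets T=3 under the intervention. U values become 3, 6, 6, 4; E[U|do(T=3)] = 4.75.

4.75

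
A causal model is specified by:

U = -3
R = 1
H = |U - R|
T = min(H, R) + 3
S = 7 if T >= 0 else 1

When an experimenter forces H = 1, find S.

7

do(H=1) replaces the equation H = |U - R| with the constant H = 1.
T = min(H, R) + 3  [with H=1, R=1]  = 4
S = 7 if T >= 0 else 1  [with T=4]  = 7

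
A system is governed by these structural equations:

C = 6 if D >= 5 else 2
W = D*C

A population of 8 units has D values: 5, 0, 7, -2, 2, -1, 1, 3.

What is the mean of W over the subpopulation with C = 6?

Conditioning on C=6 selects the 2 unit(s) with D ∈ {5, 7}. Their W values: 30, 42. Mean = 36.

36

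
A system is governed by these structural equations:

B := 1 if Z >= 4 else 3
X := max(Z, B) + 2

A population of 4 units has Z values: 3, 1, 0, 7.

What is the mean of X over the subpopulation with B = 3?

Observing B=3 restricts to units where B's equation naturally yields 3: Z ∈ {3, 1, 0}. In that subpopulation X = 5, 5, 5, mean 5.

5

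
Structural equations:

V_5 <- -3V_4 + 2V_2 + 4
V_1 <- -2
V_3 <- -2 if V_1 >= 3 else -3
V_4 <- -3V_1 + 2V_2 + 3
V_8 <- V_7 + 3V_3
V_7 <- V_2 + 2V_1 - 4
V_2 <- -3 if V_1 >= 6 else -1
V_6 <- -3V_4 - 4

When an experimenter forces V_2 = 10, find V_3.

-3

The intervention breaks the incoming arrows to V_2: V_2 <- -3 if V_1 >= 6 else -1 no longer applies, and V_2 = 10.
Since V_3 is not a descendant of the intervened variable, it is unaffected.
V_3 = -2 if V_1 >= 3 else -3  [with V_1=-2]  = -3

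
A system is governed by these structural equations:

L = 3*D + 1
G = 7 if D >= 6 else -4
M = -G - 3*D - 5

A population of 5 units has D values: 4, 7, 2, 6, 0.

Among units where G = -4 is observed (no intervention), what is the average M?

-7

E[M|G=-4] averages over only the 3 units with G=-4 (D = 4, 2, 0): M = -13, -7, -1, mean -7.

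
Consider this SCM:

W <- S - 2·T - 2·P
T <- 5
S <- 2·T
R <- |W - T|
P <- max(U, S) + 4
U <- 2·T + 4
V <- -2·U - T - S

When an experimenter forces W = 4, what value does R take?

Intervening sets W = 4 and removes its equation (W <- S - 2·T - 2·P).
R = |W - T|  [with W=4, T=5]  = 1

1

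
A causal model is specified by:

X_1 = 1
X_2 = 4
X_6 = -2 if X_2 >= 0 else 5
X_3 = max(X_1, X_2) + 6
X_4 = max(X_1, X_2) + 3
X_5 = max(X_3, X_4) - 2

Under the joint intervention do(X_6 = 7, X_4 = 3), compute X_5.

Setting X_6 = 7, X_4 = 3 by intervention discards those variables' equations.
X_3 = max(X_1, X_2) + 6  [with X_1=1, X_2=4]  = 10
X_5 = max(X_3, X_4) - 2  [with X_3=10, X_4=3]  = 8

8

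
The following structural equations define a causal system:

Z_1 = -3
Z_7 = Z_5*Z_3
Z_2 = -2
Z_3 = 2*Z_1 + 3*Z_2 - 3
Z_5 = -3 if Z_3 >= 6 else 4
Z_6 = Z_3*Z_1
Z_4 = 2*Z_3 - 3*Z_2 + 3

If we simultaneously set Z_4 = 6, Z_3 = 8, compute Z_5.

The joint intervention fixes Z_4 = 6, Z_3 = 8, removing each variable's own equation.
Z_5 = -3 if Z_3 >= 6 else 4  [with Z_3=8]  = -3

-3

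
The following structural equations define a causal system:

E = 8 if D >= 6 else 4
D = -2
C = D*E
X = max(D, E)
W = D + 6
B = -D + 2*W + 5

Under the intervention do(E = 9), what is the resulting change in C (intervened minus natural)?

Under do(E=9), the mechanism E = 8 if D >= 6 else 4 is discarded; E is fixed at 9.
C = D*E  [with D=-2, E=9]  = -18
Without intervention: E = 8 if D >= 6 else 4  [with D=-2]  = 4; C = D*E  [with D=-2, E=4]  = -8.
Change = -18 − (-8) = -10.

-10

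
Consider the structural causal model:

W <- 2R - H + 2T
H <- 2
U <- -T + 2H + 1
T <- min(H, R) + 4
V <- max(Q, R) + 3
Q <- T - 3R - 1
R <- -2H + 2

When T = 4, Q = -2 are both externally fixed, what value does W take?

The joint intervention fixes T = 4, Q = -2, removing each variable's own equation.
R = -2H + 2  [with H=2]  = -2
W = 2R - H + 2T  [with R=-2, H=2, T=4]  = 2

2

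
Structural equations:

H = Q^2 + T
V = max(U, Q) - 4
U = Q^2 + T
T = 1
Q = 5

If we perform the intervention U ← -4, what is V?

do(U=-4) replaces the equation U = Q^2 + T with the constant U = -4.
V = max(U, Q) - 4  [with U=-4, Q=5]  = 1

1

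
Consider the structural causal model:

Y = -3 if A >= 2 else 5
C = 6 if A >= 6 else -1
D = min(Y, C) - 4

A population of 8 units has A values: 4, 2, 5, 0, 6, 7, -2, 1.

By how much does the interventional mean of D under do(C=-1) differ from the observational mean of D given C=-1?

Under do(C=-1), C's equation is replaced by C=-1 for every unit. Per-unit D: -7, -7, -7, -5, -7, -7, -5, -5. Mean = -6.25.
Observing C=-1 restricts to units where C's equation naturally yields -1: A ∈ {4, 2, 5, 0, -2, 1}. In that subpopulation D = -7, -7, -7, -5, -5, -5, mean -6.
Difference = -6.25 − (-6) = -0.25.

-0.25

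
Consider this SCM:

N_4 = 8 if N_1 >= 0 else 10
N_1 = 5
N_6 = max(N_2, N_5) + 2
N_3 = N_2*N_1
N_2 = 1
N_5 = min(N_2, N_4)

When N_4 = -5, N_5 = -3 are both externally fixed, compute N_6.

The joint intervention fixes N_4 = -5, N_5 = -3, removing each variable's own equation.
N_6 = max(N_2, N_5) + 2  [with N_2=1, N_5=-3]  = 3

3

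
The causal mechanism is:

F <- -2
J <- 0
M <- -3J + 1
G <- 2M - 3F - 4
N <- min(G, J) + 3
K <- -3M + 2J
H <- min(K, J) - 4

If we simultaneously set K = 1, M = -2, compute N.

1

Under do(K = 1, M = -2), each intervened variable's structural equation is replaced by its fixed value.
G = 2M - 3F - 4  [with M=-2, F=-2]  = -2
N = min(G, J) + 3  [with G=-2, J=0]  = 1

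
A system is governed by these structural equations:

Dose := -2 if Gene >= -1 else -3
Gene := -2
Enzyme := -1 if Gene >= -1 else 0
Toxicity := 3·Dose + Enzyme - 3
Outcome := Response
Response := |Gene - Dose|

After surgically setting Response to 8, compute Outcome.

Under do(Response=8), the mechanism Response := |Gene - Dose| is discarded; Response is fixed at 8.
Outcome = Response  [with Response=8]  = 8

8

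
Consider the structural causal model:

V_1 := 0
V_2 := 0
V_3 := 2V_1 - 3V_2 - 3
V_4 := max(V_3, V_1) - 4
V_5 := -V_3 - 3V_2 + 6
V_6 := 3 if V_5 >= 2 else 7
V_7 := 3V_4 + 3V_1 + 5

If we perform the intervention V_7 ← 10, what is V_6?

3

Intervening sets V_7 = 10 and removes its equation (V_7 := 3V_4 + 3V_1 + 5).
Since V_6 is not a descendant of the intervened variable, it is unaffected.
V_3 = 2V_1 - 3V_2 - 3  [with V_1=0, V_2=0]  = -3
V_5 = -V_3 - 3V_2 + 6  [with V_3=-3, V_2=0]  = 9
V_6 = 3 if V_5 >= 2 else 7  [with V_5=9]  = 3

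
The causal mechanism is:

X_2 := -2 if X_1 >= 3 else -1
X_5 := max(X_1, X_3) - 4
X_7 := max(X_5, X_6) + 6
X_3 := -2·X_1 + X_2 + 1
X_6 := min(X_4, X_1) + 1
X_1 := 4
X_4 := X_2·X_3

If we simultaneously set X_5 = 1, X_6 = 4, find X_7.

Under do(X_5 = 1, X_6 = 4), each intervened variable's structural equation is replaced by its fixed value.
X_7 = max(X_5, X_6) + 6  [with X_5=1, X_6=4]  = 10

10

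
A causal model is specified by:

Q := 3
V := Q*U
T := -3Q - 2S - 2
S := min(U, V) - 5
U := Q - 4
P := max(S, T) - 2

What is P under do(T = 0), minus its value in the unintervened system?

The intervention breaks the incoming arrows to T: T := -3Q - 2S - 2 no longer applies, and T = 0.
U = Q - 4  [with Q=3]  = -1
V = Q*U  [with Q=3, U=-1]  = -3
S = min(U, V) - 5  [with U=-1, V=-3]  = -8
P = max(S, T) - 2  [with S=-8, T=0]  = -2
Without intervention: U = Q - 4  [with Q=3]  = -1; V = Q*U  [with Q=3, U=-1]  = -3; S = min(U, V) - 5  [with U=-1, V=-3]  = -8; T = -3Q - 2S - 2  [with Q=3, S=-8]  = 5; P = max(S, T) - 2  [with S=-8, T=5]  = 3.
Change = -2 − 3 = -5.

-5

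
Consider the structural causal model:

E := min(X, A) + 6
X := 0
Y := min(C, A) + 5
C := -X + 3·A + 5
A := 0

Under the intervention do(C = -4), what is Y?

The intervention breaks the incoming arrows to C: C := -X + 3·A + 5 no longer applies, and C = -4.
Y = min(C, A) + 5  [with C=-4, A=0]  = 1

1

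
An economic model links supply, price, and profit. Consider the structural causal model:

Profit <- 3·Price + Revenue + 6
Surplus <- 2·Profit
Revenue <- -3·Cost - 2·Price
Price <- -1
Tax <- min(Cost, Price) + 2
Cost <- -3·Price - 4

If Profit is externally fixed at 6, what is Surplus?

The intervention breaks the incoming arrows to Profit: Profit <- 3·Price + Revenue + 6 no longer applies, and Profit = 6.
Surplus = 2·Profit  [with Profit=6]  = 12

12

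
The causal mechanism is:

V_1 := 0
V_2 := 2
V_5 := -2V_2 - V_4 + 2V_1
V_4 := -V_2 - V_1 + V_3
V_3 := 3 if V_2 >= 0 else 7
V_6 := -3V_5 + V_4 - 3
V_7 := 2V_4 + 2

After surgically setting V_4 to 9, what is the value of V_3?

3

Under do(V_4=9), the mechanism V_4 := -V_2 - V_1 + V_3 is discarded; V_4 is fixed at 9.
Since V_3 is not a descendant of the intervened variable, it is unaffected.
V_3 = 3 if V_2 >= 0 else 7  [with V_2=2]  = 3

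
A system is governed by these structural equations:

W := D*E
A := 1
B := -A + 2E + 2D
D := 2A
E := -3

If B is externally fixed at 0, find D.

2

Under do(B=0), the mechanism B := -A + 2E + 2D is discarded; B is fixed at 0.
Since D is not a descendant of the intervened variable, it is unaffected.
D = 2A  [with A=1]  = 2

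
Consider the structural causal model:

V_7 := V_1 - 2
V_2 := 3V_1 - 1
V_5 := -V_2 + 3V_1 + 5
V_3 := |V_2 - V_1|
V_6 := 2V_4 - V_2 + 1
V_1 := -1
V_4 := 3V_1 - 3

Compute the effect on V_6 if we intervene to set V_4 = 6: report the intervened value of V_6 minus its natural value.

24

Under do(V_4=6), the mechanism V_4 := 3V_1 - 3 is discarded; V_4 is fixed at 6.
V_2 = 3V_1 - 1  [with V_1=-1]  = -4
V_6 = 2V_4 - V_2 + 1  [with V_4=6, V_2=-4]  = 17
Without intervention: V_2 = 3V_1 - 1  [with V_1=-1]  = -4; V_4 = 3V_1 - 3  [with V_1=-1]  = -6; V_6 = 2V_4 - V_2 + 1  [with V_4=-6, V_2=-4]  = -7.
Change = 17 − (-7) = 24.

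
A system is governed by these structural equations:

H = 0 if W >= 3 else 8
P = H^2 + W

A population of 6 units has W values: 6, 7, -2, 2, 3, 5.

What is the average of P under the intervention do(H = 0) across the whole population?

3.5

Under do(H=0), H's equation is replaced by H=0 for every unit. Per-unit P: 6, 7, -2, 2, 3, 5. Mean = 3.5.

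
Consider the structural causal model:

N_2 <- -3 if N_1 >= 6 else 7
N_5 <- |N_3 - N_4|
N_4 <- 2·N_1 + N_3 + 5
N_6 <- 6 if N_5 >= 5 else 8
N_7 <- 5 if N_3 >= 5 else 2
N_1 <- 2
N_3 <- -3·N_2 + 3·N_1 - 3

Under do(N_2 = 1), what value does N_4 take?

Under do(N_2=1), the mechanism N_2 <- -3 if N_1 >= 6 else 7 is discarded; N_2 is fixed at 1.
N_3 = -3·N_2 + 3·N_1 - 3  [with N_2=1, N_1=2]  = 0
N_4 = 2·N_1 + N_3 + 5  [with N_1=2, N_3=0]  = 9

9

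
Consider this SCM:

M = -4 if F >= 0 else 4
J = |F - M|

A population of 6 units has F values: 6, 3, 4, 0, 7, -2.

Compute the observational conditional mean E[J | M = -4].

8

E[J|M=-4] averages over only the 5 units with M=-4 (F = 6, 3, 4, 0, 7): J = 10, 7, 8, 4, 11, mean 8.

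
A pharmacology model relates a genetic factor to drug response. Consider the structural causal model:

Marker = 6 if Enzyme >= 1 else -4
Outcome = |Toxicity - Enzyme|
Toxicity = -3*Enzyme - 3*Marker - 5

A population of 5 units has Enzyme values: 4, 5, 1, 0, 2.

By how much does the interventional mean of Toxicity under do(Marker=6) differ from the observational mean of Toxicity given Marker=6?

1.8

Under do(Marker=6), Marker's equation is replaced by Marker=6 for every unit. Per-unit Toxicity: -35, -38, -26, -23, -29. Mean = -30.2.
E[Toxicity|Marker=6] averages over only the 4 units with Marker=6 (Enzyme = 4, 5, 1, 2): Toxicity = -35, -38, -26, -29, mean -32.
Difference = -30.2 − (-32) = 1.8.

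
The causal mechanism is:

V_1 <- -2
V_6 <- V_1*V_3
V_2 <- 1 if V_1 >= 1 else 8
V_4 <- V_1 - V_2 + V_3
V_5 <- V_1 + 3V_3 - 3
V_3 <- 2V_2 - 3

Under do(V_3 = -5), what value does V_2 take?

Under do(V_3=-5), the mechanism V_3 <- 2V_2 - 3 is discarded; V_3 is fixed at -5.
Since V_2 is not a descendant of the intervened variable, it is unaffected.
V_2 = 1 if V_1 >= 1 else 8  [with V_1=-2]  = 8

8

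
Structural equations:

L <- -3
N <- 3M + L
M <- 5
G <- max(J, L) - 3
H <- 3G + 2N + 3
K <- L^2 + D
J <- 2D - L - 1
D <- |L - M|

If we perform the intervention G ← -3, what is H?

do(G=-3) replaces the equation G <- max(J, L) - 3 with the constant G = -3.
N = 3M + L  [with M=5, L=-3]  = 12
H = 3G + 2N + 3  [with G=-3, N=12]  = 18

18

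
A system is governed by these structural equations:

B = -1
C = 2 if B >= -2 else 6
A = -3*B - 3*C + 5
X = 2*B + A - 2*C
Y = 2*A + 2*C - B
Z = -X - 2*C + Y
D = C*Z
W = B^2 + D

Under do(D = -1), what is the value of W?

0

do(D=-1) replaces the equation D = C*Z with the constant D = -1.
W = B^2 + D  [with B=-1, D=-1]  = 0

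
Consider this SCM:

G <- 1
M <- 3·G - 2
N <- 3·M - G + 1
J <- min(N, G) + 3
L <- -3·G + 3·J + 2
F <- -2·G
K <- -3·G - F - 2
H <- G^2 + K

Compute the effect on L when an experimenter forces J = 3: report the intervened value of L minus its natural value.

Intervening sets J = 3 and removes its equation (J <- min(N, G) + 3).
L = -3·G + 3·J + 2  [with G=1, J=3]  = 8
Without intervention: M = 3·G - 2  [with G=1]  = 1; N = 3·M - G + 1  [with M=1, G=1]  = 3; J = min(N, G) + 3  [with N=3, G=1]  = 4; L = -3·G + 3·J + 2  [with G=1, J=4]  = 11.
Change = 8 − 11 = -3.

-3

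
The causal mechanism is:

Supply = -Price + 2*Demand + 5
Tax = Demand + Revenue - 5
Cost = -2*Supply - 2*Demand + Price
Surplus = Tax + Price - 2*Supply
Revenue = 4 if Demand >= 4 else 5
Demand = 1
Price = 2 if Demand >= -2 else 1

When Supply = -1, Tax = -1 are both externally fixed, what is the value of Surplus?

Under do(Supply = -1, Tax = -1), each intervened variable's structural equation is replaced by its fixed value.
Price = 2 if Demand >= -2 else 1  [with Demand=1]  = 2
Surplus = Tax + Price - 2*Supply  [with Tax=-1, Price=2, Supply=-1]  = 3

3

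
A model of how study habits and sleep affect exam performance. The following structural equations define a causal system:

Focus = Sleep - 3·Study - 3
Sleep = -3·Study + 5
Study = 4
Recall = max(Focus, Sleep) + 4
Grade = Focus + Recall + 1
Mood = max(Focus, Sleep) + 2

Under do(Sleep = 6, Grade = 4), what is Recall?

Setting Sleep = 6, Grade = 4 by intervention discards those variables' equations.
Focus = Sleep - 3·Study - 3  [with Sleep=6, Study=4]  = -9
Recall = max(Focus, Sleep) + 4  [with Focus=-9, Sleep=6]  = 10

10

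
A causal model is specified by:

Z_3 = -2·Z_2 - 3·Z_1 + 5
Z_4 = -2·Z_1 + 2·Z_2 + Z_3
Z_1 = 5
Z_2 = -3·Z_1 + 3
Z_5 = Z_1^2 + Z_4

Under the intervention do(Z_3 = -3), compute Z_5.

-12

do(Z_3=-3) replaces the equation Z_3 = -2·Z_2 - 3·Z_1 + 5 with the constant Z_3 = -3.
Z_2 = -3·Z_1 + 3  [with Z_1=5]  = -12
Z_4 = -2·Z_1 + 2·Z_2 + Z_3  [with Z_1=5, Z_2=-12, Z_3=-3]  = -37
Z_5 = Z_1^2 + Z_4  [with Z_1=5, Z_4=-37]  = -12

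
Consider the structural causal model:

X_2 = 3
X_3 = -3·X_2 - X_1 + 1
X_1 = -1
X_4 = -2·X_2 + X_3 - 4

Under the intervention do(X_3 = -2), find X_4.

-12

The intervention breaks the incoming arrows to X_3: X_3 = -3·X_2 - X_1 + 1 no longer applies, and X_3 = -2.
X_4 = -2·X_2 + X_3 - 4  [with X_2=3, X_3=-2]  = -12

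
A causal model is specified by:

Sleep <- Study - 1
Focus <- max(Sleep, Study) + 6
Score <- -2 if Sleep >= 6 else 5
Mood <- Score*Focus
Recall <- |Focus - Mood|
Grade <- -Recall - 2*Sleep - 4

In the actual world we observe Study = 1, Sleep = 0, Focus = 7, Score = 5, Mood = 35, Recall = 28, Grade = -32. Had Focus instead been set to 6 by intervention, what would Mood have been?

do(Focus=6) replaces the equation Focus <- max(Sleep, Study) + 6 with the constant Focus = 6.
Sleep = Study - 1  [with Study=1]  = 0
Score = -2 if Sleep >= 6 else 5  [with Sleep=0]  = 5
Mood = Score*Focus  [with Score=5, Focus=6]  = 30

30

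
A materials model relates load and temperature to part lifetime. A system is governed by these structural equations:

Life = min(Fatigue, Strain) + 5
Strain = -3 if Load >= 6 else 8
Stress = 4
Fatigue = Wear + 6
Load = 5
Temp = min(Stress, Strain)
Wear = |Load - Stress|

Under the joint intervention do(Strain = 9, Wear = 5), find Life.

14

Under do(Strain = 9, Wear = 5), each intervened variable's structural equation is replaced by its fixed value.
Fatigue = Wear + 6  [with Wear=5]  = 11
Life = min(Fatigue, Strain) + 5  [with Fatigue=11, Strain=9]  = 14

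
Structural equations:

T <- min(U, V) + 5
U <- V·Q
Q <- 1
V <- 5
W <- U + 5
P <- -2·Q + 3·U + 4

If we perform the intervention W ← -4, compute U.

5

do(W=-4) replaces the equation W <- U + 5 with the constant W = -4.
U is not downstream of the intervention, so its value is determined by the original equations.
U = V·Q  [with V=5, Q=1]  = 5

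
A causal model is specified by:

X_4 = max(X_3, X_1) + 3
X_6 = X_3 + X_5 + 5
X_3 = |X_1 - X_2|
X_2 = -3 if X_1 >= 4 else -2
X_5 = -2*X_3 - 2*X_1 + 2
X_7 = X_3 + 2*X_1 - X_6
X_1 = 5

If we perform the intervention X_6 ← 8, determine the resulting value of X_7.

Intervening sets X_6 = 8 and removes its equation (X_6 = X_3 + X_5 + 5).
X_2 = -3 if X_1 >= 4 else -2  [with X_1=5]  = -3
X_3 = |X_1 - X_2|  [with X_1=5, X_2=-3]  = 8
X_7 = X_3 + 2*X_1 - X_6  [with X_3=8, X_1=5, X_6=8]  = 10

10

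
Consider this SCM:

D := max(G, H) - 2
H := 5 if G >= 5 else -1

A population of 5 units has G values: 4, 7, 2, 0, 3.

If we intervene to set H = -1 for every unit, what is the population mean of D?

1.2

The intervention sets H=-1 in all 5 units regardless of G. Recomputing D per unit gives 2, 5, 0, -2, 1; average 1.2.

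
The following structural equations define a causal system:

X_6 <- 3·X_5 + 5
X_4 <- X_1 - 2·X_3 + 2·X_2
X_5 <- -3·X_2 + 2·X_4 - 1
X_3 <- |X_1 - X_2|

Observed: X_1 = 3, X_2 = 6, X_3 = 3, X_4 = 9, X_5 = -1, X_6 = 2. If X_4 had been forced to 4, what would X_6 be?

Under do(X_4=4), the mechanism X_4 <- X_1 - 2·X_3 + 2·X_2 is discarded; X_4 is fixed at 4.
X_5 = -3·X_2 + 2·X_4 - 1  [with X_2=6, X_4=4]  = -11
X_6 = 3·X_5 + 5  [with X_5=-11]  = -28

-28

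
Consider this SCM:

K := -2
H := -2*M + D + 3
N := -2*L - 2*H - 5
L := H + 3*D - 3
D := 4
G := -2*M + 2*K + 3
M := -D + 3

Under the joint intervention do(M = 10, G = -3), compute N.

29

Under do(M = 10, G = -3), each intervened variable's structural equation is replaced by its fixed value.
H = -2*M + D + 3  [with M=10, D=4]  = -13
L = H + 3*D - 3  [with H=-13, D=4]  = -4
N = -2*L - 2*H - 5  [with L=-4, H=-13]  = 29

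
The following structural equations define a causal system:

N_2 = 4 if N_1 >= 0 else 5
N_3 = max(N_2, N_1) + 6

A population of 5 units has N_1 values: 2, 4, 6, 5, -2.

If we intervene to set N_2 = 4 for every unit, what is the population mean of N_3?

10.6

do(N_2=4) breaks N_2's dependence on N_1. With N_2=4 fixed, N_3 across the units is 10, 10, 12, 11, 10, mean 10.6.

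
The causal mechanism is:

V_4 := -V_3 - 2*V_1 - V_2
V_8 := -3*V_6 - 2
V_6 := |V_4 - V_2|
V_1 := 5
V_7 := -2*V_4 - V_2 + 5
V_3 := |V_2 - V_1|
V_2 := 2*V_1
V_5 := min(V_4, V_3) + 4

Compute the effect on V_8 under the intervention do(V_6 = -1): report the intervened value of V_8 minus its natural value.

Intervening sets V_6 = -1 and removes its equation (V_6 := |V_4 - V_2|).
V_8 = -3*V_6 - 2  [with V_6=-1]  = 1
Without intervention: V_2 = 2*V_1  [with V_1=5]  = 10; V_3 = |V_2 - V_1|  [with V_2=10, V_1=5]  = 5; V_4 = -V_3 - 2*V_1 - V_2  [with V_3=5, V_1=5, V_2=10]  = -25; V_6 = |V_4 - V_2|  [with V_4=-25, V_2=10]  = 35; V_8 = -3*V_6 - 2  [with V_6=35]  = -107.
Change = 1 − (-107) = 108.

108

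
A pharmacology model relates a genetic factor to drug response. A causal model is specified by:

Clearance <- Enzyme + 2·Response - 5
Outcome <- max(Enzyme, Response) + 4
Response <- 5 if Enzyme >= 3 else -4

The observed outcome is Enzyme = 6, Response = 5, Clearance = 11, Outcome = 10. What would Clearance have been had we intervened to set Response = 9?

The intervention breaks the incoming arrows to Response: Response <- 5 if Enzyme >= 3 else -4 no longer applies, and Response = 9.
Clearance = Enzyme + 2·Response - 5  [with Enzyme=6, Response=9]  = 19

19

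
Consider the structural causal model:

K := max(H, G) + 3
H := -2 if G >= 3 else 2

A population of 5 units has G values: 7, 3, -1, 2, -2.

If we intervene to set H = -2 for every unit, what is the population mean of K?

The intervention sets H=-2 in all 5 units regardless of G. Recomputing K per unit gives 10, 6, 2, 5, 1; average 4.8.

4.8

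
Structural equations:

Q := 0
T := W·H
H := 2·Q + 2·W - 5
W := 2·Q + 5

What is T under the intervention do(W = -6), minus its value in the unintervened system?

77

Under do(W=-6), the mechanism W := 2·Q + 5 is discarded; W is fixed at -6.
H = 2·Q + 2·W - 5  [with Q=0, W=-6]  = -17
T = W·H  [with W=-6, H=-17]  = 102
Without intervention: W = 2·Q + 5  [with Q=0]  = 5; H = 2·Q + 2·W - 5  [with Q=0, W=5]  = 5; T = W·H  [with W=5, H=5]  = 25.
Change = 102 − 25 = 77.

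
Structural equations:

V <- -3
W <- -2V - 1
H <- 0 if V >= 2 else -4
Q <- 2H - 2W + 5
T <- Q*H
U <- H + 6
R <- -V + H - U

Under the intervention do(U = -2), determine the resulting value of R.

Intervening sets U = -2 and removes its equation (U <- H + 6).
H = 0 if V >= 2 else -4  [with V=-3]  = -4
R = -V + H - U  [with V=-3, H=-4, U=-2]  = 1

1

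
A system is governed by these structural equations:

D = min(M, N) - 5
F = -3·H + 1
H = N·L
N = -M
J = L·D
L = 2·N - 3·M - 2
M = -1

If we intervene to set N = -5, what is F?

Under do(N=-5), the mechanism N = -M is discarded; N is fixed at -5.
L = 2·N - 3·M - 2  [with N=-5, M=-1]  = -9
H = N·L  [with N=-5, L=-9]  = 45
F = -3·H + 1  [with H=45]  = -134

-134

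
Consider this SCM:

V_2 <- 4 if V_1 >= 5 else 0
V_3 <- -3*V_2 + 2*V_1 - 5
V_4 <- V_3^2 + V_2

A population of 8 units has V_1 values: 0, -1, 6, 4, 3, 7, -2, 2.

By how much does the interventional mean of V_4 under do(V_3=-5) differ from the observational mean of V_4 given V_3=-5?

-1

do(V_3=-5) breaks V_3's dependence on V_1. With V_3=-5 fixed, V_4 across the units is 25, 25, 29, 25, 25, 29, 25, 25, mean 26.
Conditioning on V_3=-5 selects the 2 unit(s) with V_1 ∈ {0, 6}. Their V_4 values: 25, 29. Mean = 27.
Difference = 26 − 27 = -1.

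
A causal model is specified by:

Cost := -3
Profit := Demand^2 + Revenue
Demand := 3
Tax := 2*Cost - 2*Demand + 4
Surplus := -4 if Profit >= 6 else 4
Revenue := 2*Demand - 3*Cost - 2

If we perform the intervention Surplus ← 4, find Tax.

do(Surplus=4) replaces the equation Surplus := -4 if Profit >= 6 else 4 with the constant Surplus = 4.
No directed path runs from Surplus to Tax, so Tax keeps its natural value.
Tax = 2*Cost - 2*Demand + 4  [with Cost=-3, Demand=3]  = -8

-8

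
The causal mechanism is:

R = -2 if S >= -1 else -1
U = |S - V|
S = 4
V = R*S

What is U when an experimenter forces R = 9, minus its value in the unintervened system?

20

Under do(R=9), the mechanism R = -2 if S >= -1 else -1 is discarded; R is fixed at 9.
V = R*S  [with R=9, S=4]  = 36
U = |S - V|  [with S=4, V=36]  = 32
Without intervention: R = -2 if S >= -1 else -1  [with S=4]  = -2; V = R*S  [with R=-2, S=4]  = -8; U = |S - V|  [with S=4, V=-8]  = 12.
Change = 32 − 12 = 20.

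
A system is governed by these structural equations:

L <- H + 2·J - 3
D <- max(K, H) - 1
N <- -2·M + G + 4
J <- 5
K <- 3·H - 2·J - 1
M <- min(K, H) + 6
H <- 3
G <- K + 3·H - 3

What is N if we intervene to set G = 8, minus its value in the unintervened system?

Under do(G=8), the mechanism G <- K + 3·H - 3 is discarded; G is fixed at 8.
K = 3·H - 2·J - 1  [with H=3, J=5]  = -2
M = min(K, H) + 6  [with K=-2, H=3]  = 4
N = -2·M + G + 4  [with M=4, G=8]  = 4
Without intervention: K = 3·H - 2·J - 1  [with H=3, J=5]  = -2; G = K + 3·H - 3  [with K=-2, H=3]  = 4; M = min(K, H) + 6  [with K=-2, H=3]  = 4; N = -2·M + G + 4  [with M=4, G=4]  = 0.
Change = 4 − 0 = 4.

4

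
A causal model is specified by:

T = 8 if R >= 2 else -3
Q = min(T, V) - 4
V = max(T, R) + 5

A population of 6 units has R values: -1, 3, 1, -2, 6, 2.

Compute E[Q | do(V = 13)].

The intervention sets V=13 in all 6 units regardless of R. Recomputing Q per unit gives -7, 4, -7, -7, 4, 4; average -1.5.

-1.5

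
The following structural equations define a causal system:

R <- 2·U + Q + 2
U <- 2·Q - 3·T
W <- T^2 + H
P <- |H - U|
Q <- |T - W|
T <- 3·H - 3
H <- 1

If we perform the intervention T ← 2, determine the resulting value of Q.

Under do(T=2), the mechanism T <- 3·H - 3 is discarded; T is fixed at 2.
W = T^2 + H  [with T=2, H=1]  = 5
Q = |T - W|  [with T=2, W=5]  = 3

3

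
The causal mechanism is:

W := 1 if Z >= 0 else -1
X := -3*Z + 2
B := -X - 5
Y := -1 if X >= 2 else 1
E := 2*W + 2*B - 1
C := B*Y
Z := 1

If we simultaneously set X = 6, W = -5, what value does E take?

The joint intervention fixes X = 6, W = -5, removing each variable's own equation.
B = -X - 5  [with X=6]  = -11
E = 2*W + 2*B - 1  [with W=-5, B=-11]  = -33

-33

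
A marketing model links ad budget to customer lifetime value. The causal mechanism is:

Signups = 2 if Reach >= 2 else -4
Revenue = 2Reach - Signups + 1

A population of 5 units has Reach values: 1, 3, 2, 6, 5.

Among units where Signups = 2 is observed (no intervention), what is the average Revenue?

Observing Signups=2 restricts to units where Signups's equation naturally yields 2: Reach ∈ {3, 2, 6, 5}. In that subpopulation Revenue = 5, 3, 11, 9, mean 7.

7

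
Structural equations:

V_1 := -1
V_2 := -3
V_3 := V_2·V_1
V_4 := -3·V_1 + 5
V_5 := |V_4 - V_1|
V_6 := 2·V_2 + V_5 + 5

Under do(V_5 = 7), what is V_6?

The intervention breaks the incoming arrows to V_5: V_5 := |V_4 - V_1| no longer applies, and V_5 = 7.
V_6 = 2·V_2 + V_5 + 5  [with V_2=-3, V_5=7]  = 6

6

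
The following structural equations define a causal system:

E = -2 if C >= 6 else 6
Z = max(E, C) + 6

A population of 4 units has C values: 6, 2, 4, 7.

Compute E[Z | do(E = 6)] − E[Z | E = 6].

0.25

do(E=6) breaks E's dependence on C. With E=6 fixed, Z across the units is 12, 12, 12, 13, mean 12.25.
Conditioning on E=6 selects the 2 unit(s) with C ∈ {2, 4}. Their Z values: 12, 12. Mean = 12.
Difference = 12.25 − 12 = 0.25.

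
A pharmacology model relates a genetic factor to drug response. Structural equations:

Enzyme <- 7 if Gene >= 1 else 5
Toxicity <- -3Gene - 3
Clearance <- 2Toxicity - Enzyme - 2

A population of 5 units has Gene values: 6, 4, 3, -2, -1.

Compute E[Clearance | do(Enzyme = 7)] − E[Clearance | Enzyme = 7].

14

do(Enzyme=7) breaks Enzyme's dependence on Gene. With Enzyme=7 fixed, Clearance across the units is -51, -39, -33, -3, -9, mean -27.
Observing Enzyme=7 restricts to units where Enzyme's equation naturally yields 7: Gene ∈ {6, 4, 3}. In that subpopulation Clearance = -51, -39, -33, mean -41.
Difference = -27 − (-41) = 14.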